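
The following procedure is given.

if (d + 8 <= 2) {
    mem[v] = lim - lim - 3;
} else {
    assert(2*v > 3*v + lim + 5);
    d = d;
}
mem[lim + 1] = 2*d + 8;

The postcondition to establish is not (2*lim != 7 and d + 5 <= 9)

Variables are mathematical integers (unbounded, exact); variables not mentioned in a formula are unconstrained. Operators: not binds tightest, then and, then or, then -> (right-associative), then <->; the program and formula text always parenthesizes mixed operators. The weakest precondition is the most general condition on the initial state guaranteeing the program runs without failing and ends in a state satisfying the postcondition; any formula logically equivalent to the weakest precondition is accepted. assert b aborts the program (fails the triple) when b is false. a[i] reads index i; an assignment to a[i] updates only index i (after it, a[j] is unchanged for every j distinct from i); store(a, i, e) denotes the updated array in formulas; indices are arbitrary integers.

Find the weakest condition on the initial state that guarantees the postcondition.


Working backward. After the program, the postcondition not (2*lim != 7 and d + 5 <= 9) must hold; in canonical form it is not (2*lim != 7 and d <= 4).
Before mem[lim + 1] := 2*d + 8: not (2*lim != 7 and d <= 4)
Then branch requires not (2*lim != 7 and d <= 4); else branch requires lim + v < -5 and (not (2*lim != 7 and d <= 4)).
Before the if: (d <= -6 -> (not (2*lim != 7 and d <= 4))) and ((not (d <= -6)) -> (lim + v < -5 and (not (2*lim != 7 and d <= 4))))
Answer: WP = (d <= -6 -> (not (2*lim != 7 and d <= 4))) and ((not (d <= -6)) -> (lim + v < -5 and (not (2*lim != 7 and d <= 4))))


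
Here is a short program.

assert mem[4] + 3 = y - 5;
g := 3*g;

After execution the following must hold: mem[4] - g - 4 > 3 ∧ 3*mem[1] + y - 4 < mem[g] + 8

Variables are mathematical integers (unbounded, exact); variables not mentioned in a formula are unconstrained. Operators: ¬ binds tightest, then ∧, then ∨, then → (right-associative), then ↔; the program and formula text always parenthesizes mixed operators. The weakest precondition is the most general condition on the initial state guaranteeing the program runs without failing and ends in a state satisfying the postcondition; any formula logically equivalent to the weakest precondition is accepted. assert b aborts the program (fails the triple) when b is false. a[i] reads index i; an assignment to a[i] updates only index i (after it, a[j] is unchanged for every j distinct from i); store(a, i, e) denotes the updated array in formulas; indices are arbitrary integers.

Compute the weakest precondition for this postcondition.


Working backward. After the program, the postcondition mem[4] - g - 4 > 3 ∧ 3*mem[1] + y - 4 < mem[g] + 8 must hold; in canonical form it is mem[4] > g + 7 ∧ 3*mem[1] + y < mem[g] + 12.
Before g := 3*g: mem[4] > 3*g + 7 ∧ 3*mem[1] + y < mem[3*g] + 12
Before assert mem[4] + 3 = y - 5: mem[4] = y - 8 ∧ mem[4] > 3*g + 7 ∧ 3*mem[1] + y < mem[3*g] + 12
Answer: WP = mem[4] = y - 8 ∧ mem[4] > 3*g + 7 ∧ 3*mem[1] + y < mem[3*g] + 12


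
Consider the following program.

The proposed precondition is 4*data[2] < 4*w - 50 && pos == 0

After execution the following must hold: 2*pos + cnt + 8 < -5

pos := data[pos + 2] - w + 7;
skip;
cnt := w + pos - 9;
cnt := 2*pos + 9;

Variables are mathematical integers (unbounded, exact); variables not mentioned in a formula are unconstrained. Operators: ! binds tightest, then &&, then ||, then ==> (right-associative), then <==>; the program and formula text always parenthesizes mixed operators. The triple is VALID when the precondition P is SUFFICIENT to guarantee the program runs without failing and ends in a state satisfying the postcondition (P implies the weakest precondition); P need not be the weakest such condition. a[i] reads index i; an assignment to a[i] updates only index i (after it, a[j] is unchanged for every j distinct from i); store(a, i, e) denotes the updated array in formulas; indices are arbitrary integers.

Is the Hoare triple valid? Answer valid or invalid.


Working backward. After the program, the postcondition 2*pos + cnt + 8 < -5 must hold; in canonical form it is cnt + 2*pos < -13.
Before cnt := 2*pos + 9: 4*pos < -22
Before cnt := w + pos - 9: 4*pos < -22
Before skip: 4*pos < -22
Before pos := data[pos + 2] - w + 7: 4*data[pos + 2] < 4*w - 50
The weakest precondition is 4*data[pos + 2] < 4*w - 50.
Check whether 4*data[2] < 4*w - 50 && pos == 0 implies it.
Every state satisfying the precondition satisfies the weakest precondition: the implication holds.
Answer: valid


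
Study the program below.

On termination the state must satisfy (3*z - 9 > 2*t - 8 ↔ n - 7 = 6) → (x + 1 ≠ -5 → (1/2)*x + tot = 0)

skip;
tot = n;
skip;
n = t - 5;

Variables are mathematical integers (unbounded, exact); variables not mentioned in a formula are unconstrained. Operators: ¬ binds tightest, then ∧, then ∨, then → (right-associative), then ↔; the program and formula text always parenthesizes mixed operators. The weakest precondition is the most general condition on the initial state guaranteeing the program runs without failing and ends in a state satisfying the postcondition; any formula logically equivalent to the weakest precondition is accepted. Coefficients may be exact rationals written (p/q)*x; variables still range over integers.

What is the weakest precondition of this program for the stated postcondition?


Working backward. After the program, the postcondition (3*z - 9 > 2*t - 8 ↔ n - 7 = 6) → (x + 1 ≠ -5 → (1/2)*x + tot = 0) must hold; in canonical form it is (3*z > 2*t + 1 ↔ n = 13) → (x ≠ -6 → tot + (1/2)*x = 0).
Before n := t - 5: (3*z > 2*t + 1 ↔ t = 18) → (x ≠ -6 → tot + (1/2)*x = 0)
Before skip: (3*z > 2*t + 1 ↔ t = 18) → (x ≠ -6 → tot + (1/2)*x = 0)
Before tot := n: (3*z > 2*t + 1 ↔ t = 18) → (x ≠ -6 → n + (1/2)*x = 0)
Before skip: (3*z > 2*t + 1 ↔ t = 18) → (x ≠ -6 → n + (1/2)*x = 0)
Answer: WP = (3*z > 2*t + 1 ↔ t = 18) → (x ≠ -6 → n + (1/2)*x = 0)


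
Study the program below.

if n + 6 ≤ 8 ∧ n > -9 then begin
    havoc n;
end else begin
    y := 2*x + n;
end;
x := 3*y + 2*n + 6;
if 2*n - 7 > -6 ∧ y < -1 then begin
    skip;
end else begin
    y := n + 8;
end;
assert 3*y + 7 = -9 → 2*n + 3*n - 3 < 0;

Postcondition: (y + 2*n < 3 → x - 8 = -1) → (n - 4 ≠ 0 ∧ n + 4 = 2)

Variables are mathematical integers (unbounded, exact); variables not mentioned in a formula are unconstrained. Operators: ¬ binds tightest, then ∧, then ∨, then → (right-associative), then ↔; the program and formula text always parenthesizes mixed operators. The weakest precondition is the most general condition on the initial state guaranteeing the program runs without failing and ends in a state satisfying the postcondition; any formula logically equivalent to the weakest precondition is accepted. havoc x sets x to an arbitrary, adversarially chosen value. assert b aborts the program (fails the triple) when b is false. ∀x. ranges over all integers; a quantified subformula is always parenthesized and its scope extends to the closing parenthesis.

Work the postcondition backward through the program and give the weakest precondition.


Working backward. After the program, the postcondition (y + 2*n < 3 → x - 8 = -1) → (n - 4 ≠ 0 ∧ n + 4 = 2) must hold; in canonical form it is (2*n + y < 3 → x = 7) → (n ≠ 4 ∧ n = -2).
Before assert 3*y + 7 = -9 → 2*n + 3*n - 3 < 0: (3*y = -16 → 5*n < 3) ∧ ((2*n + y < 3 → x = 7) → (n ≠ 4 ∧ n = -2))
Then branch requires (3*y = -16 → 5*n < 3) ∧ ((2*n + y < 3 → x = 7) → (n ≠ 4 ∧ n = -2)); else branch requires (3*n = -40 → 5*n < 3) ∧ ((3*n < -5 → x = 7) → (n ≠ 4 ∧ n = -2)).
Before the if: ((2*n > 1 ∧ y < -1) → ((3*y = -16 → 5*n < 3) ∧ ((2*n + y < 3 → x = 7) → (n ≠ 4 ∧ n = -2)))) ∧ ((¬(2*n > 1 ∧ y < -1)) → ((3*n = -40 → 5*n < 3) ∧ ((3*n < -5 → x = 7) → (n ≠ 4 ∧ n = -2))))
Before x := 3*y + 2*n + 6: ((2*n > 1 ∧ y < -1) → ((3*y = -16 → 5*n < 3) ∧ ((2*n + y < 3 → 2*n + 3*y = 1) → (n ≠ 4 ∧ n = -2)))) ∧ ((¬(2*n > 1 ∧ y < -1)) → ((3*n = -40 → 5*n < 3) ∧ ((3*n < -5 → 2*n + 3*y = 1) → (n ≠ 4 ∧ n = -2))))
Then branch requires ∀n_1. (((2*n_1 > 1 ∧ y < -1) → ((3*y = -16 → 5*n_1 < 3) ∧ ((2*n_1 + y < 3 → 2*n_1 + 3*y = 1) → (n_1 ≠ 4 ∧ n_1 = -2)))) ∧ ((¬(2*n_1 > 1 ∧ y < -1)) → ((3*n_1 = -40 → 5*n_1 < 3) ∧ ((3*n_1 < -5 → 2*n_1 + 3*y = 1) → (n_1 ≠ 4 ∧ n_1 = -2))))); else branch requires ((2*n > 1 ∧ n + 2*x < -1) → ((3*n + 6*x = -16 → 5*n < 3) ∧ ((3*n + 2*x < 3 → 5*n + 6*x = 1) → (n ≠ 4 ∧ n = -2)))) ∧ ((¬(2*n > 1 ∧ n + 2*x < -1)) → ((3*n = -40 → 5*n < 3) ∧ ((3*n < -5 → 5*n + 6*x = 1) → (n ≠ 4 ∧ n = -2)))).
Before the if: ((n ≤ 2 ∧ n > -9) → (∀n_1. (((2*n_1 > 1 ∧ y < -1) → ((3*y = -16 → 5*n_1 < 3) ∧ ((2*n_1 + y < 3 → 2*n_1 + 3*y = 1) → (n_1 ≠ 4 ∧ n_1 = -2)))) ∧ ((¬(2*n_1 > 1 ∧ y < -1)) → ((3*n_1 = -40 → 5*n_1 < 3) ∧ ((3*n_1 < -5 → 2*n_1 + 3*y = 1) → (n_1 ≠ 4 ∧ n_1 = -2))))))) ∧ ((¬(n ≤ 2 ∧ n > -9)) → (((2*n > 1 ∧ n + 2*x < -1) → ((3*n + 6*x = -16 → 5*n < 3) ∧ ((3*n + 2*x < 3 → 5*n + 6*x = 1) → (n ≠ 4 ∧ n = -2)))) ∧ ((¬(2*n > 1 ∧ n + 2*x < -1)) → ((3*n = -40 → 5*n < 3) ∧ ((3*n < -5 → 5*n + 6*x = 1) → (n ≠ 4 ∧ n = -2))))))
Answer: WP = ((n ≤ 2 ∧ n > -9) → (∀n_1. (((2*n_1 > 1 ∧ y < -1) → ((3*y = -16 → 5*n_1 < 3) ∧ ((2*n_1 + y < 3 → 2*n_1 + 3*y = 1) → (n_1 ≠ 4 ∧ n_1 = -2)))) ∧ ((¬(2*n_1 > 1 ∧ y < -1)) → ((3*n_1 = -40 → 5*n_1 < 3) ∧ ((3*n_1 < -5 → 2*n_1 + 3*y = 1) → (n_1 ≠ 4 ∧ n_1 = -2))))))) ∧ ((¬(n ≤ 2 ∧ n > -9)) → (((2*n > 1 ∧ n + 2*x < -1) → ((3*n + 6*x = -16 → 5*n < 3) ∧ ((3*n + 2*x < 3 → 5*n + 6*x = 1) → (n ≠ 4 ∧ n = -2)))) ∧ ((¬(2*n > 1 ∧ n + 2*x < -1)) → ((3*n = -40 → 5*n < 3) ∧ ((3*n < -5 → 5*n + 6*x = 1) → (n ≠ 4 ∧ n = -2))))))


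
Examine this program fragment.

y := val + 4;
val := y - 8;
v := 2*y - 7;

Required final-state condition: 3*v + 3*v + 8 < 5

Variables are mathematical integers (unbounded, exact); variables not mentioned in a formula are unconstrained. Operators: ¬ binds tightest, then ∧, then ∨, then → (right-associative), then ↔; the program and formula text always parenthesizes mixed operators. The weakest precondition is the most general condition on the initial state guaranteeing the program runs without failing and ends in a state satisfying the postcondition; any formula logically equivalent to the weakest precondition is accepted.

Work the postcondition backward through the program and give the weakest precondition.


Working backward. After the program, the postcondition 3*v + 3*v + 8 < 5 must hold; in canonical form it is 6*v < -3.
Before v := 2*y - 7: 12*y < 39
Before val := y - 8: 12*y < 39
Before y := val + 4: 12*val < -9
Answer: WP = 12*val < -9


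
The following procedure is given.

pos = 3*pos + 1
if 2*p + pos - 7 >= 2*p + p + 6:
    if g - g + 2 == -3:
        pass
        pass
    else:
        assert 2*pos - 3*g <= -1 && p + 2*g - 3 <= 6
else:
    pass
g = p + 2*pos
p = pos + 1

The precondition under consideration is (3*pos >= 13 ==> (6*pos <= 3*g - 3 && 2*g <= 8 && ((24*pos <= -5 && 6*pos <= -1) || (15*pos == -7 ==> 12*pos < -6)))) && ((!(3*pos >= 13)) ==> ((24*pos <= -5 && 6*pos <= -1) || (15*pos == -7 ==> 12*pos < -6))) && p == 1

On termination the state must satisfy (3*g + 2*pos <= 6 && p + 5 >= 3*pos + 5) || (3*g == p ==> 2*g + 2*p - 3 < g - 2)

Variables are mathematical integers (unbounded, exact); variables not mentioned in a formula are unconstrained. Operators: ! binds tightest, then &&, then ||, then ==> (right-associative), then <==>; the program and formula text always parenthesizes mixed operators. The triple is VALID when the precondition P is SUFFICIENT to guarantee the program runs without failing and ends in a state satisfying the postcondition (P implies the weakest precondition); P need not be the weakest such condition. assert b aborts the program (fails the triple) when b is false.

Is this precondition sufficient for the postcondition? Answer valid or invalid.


Working backward. After the program, the postcondition (3*g + 2*pos <= 6 && p + 5 >= 3*pos + 5) || (3*g == p ==> 2*g + 2*p - 3 < g - 2) must hold; in canonical form it is (3*g + 2*pos <= 6 && p >= 3*pos) || (3*g == p ==> g + 2*p < 1).
Before p := pos + 1: (3*g + 2*pos <= 6 && 2*pos <= 1) || (3*g == pos + 1 ==> g + 2*pos < -1)
Before g := p + 2*pos: (3*p + 8*pos <= 6 && 2*pos <= 1) || (3*p + 5*pos == 1 ==> p + 4*pos < -1)
Then branch requires 2*pos <= 3*g - 1 && 2*g + p <= 9 && ((3*p + 8*pos <= 6 && 2*pos <= 1) || (3*p + 5*pos == 1 ==> p + 4*pos < -1)); else branch requires (3*p + 8*pos <= 6 && 2*pos <= 1) || (3*p + 5*pos == 1 ==> p + 4*pos < -1).
Before the if: (pos >= p + 13 ==> (2*pos <= 3*g - 1 && 2*g + p <= 9 && ((3*p + 8*pos <= 6 && 2*pos <= 1) || (3*p + 5*pos == 1 ==> p + 4*pos < -1)))) && ((!(pos >= p + 13)) ==> ((3*p + 8*pos <= 6 && 2*pos <= 1) || (3*p + 5*pos == 1 ==> p + 4*pos < -1)))
Before pos := 3*pos + 1: (3*pos >= p + 12 ==> (6*pos <= 3*g - 3 && 2*g + p <= 9 && ((3*p + 24*pos <= -2 && 6*pos <= -1) || (3*p + 15*pos == -4 ==> p + 12*pos < -5)))) && ((!(3*pos >= p + 12)) ==> ((3*p + 24*pos <= -2 && 6*pos <= -1) || (3*p + 15*pos == -4 ==> p + 12*pos < -5)))
The weakest precondition is (3*pos >= p + 12 ==> (6*pos <= 3*g - 3 && 2*g + p <= 9 && ((3*p + 24*pos <= -2 && 6*pos <= -1) || (3*p + 15*pos == -4 ==> p + 12*pos < -5)))) && ((!(3*pos >= p + 12)) ==> ((3*p + 24*pos <= -2 && 6*pos <= -1) || (3*p + 15*pos == -4 ==> p + 12*pos < -5))).
Check whether (3*pos >= 13 ==> (6*pos <= 3*g - 3 && 2*g <= 8 && ((24*pos <= -5 && 6*pos <= -1) || (15*pos == -7 ==> 12*pos < -6)))) && ((!(3*pos >= 13)) ==> ((24*pos <= -5 && 6*pos <= -1) || (15*pos == -7 ==> 12*pos < -6))) && p == 1 implies it.
Every state satisfying the precondition satisfies the weakest precondition: the implication holds.
Answer: valid


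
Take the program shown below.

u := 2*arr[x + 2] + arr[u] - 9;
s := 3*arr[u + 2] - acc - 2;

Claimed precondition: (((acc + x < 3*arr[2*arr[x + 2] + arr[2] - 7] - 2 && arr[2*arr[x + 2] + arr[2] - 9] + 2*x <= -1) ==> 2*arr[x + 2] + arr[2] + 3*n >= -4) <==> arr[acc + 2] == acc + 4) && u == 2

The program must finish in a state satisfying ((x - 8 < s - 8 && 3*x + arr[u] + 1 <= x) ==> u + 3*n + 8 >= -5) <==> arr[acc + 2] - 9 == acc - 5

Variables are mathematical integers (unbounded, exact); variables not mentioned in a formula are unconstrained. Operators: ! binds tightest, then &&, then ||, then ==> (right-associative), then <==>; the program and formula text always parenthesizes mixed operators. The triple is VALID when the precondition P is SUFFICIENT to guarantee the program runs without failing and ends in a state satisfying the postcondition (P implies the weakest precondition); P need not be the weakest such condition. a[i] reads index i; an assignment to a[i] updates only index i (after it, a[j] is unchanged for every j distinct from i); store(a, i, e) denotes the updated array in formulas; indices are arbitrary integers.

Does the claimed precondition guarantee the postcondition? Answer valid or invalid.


Working backward. After the program, the postcondition ((x - 8 < s - 8 && 3*x + arr[u] + 1 <= x) ==> u + 3*n + 8 >= -5) <==> arr[acc + 2] - 9 == acc - 5 must hold; in canonical form it is ((x < s && arr[u] + 2*x <= -1) ==> 3*n + u >= -13) <==> arr[acc + 2] == acc + 4.
Before s := 3*arr[u + 2] - acc - 2: ((acc + x < 3*arr[u + 2] - 2 && arr[u] + 2*x <= -1) ==> 3*n + u >= -13) <==> arr[acc + 2] == acc + 4
Before u := 2*arr[x + 2] + arr[u] - 9: ((acc + x < 3*arr[2*arr[x + 2] + arr[u] - 7] - 2 && arr[2*arr[x + 2] + arr[u] - 9] + 2*x <= -1) ==> 2*arr[x + 2] + arr[u] + 3*n >= -4) <==> arr[acc + 2] == acc + 4
The weakest precondition is ((acc + x < 3*arr[2*arr[x + 2] + arr[u] - 7] - 2 && arr[2*arr[x + 2] + arr[u] - 9] + 2*x <= -1) ==> 2*arr[x + 2] + arr[u] + 3*n >= -4) <==> arr[acc + 2] == acc + 4.
Check whether (((acc + x < 3*arr[2*arr[x + 2] + arr[2] - 7] - 2 && arr[2*arr[x + 2] + arr[2] - 9] + 2*x <= -1) ==> 2*arr[x + 2] + arr[2] + 3*n >= -4) <==> arr[acc + 2] == acc + 4) && u == 2 implies it.
Every state satisfying the precondition satisfies the weakest precondition: the implication holds.
Answer: valid


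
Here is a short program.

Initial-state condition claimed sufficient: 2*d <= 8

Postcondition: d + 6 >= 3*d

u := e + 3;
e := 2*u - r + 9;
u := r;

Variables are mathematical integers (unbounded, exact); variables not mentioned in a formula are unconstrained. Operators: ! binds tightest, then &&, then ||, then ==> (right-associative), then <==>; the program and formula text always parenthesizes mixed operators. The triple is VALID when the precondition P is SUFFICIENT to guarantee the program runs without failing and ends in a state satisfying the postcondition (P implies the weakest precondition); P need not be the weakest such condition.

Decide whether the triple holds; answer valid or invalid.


Working backward. After the program, the postcondition d + 6 >= 3*d must hold; in canonical form it is 2*d <= 6.
Before u := r: 2*d <= 6
Before e := 2*u - r + 9: 2*d <= 6
Before u := e + 3: 2*d <= 6
The weakest precondition is 2*d <= 6.
Check whether 2*d <= 8 implies it.
Countermodel: at the initial state d = 4, the precondition holds but the weakest precondition fails.
Answer: invalid


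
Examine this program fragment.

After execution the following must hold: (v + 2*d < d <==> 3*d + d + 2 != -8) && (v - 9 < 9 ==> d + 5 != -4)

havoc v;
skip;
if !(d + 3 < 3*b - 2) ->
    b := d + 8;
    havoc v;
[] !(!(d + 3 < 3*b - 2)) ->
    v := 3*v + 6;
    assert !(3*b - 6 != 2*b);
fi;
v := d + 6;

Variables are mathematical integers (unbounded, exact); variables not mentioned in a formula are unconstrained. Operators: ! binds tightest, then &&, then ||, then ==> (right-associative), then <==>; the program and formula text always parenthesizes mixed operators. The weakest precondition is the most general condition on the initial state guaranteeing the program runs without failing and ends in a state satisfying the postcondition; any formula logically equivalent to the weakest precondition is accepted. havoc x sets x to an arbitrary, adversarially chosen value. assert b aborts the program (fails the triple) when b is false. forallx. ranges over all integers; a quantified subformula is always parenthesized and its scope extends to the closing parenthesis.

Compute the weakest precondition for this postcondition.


Working backward. After the program, the postcondition (v + 2*d < d <==> 3*d + d + 2 != -8) && (v - 9 < 9 ==> d + 5 != -4) must hold; in canonical form it is (d + v < 0 <==> 4*d != -10) && (v < 18 ==> d != -9).
Before v := d + 6: (2*d < -6 <==> 4*d != -10) && (d < 12 ==> d != -9)
Then branch requires (2*d < -6 <==> 4*d != -10) && (d < 12 ==> d != -9); else branch requires (!(b != 6)) && (2*d < -6 <==> 4*d != -10) && (d < 12 ==> d != -9).
Before the if: ((!(d < 3*b - 5)) ==> ((2*d < -6 <==> 4*d != -10) && (d < 12 ==> d != -9))) && (d < 3*b - 5 ==> ((!(b != 6)) && (2*d < -6 <==> 4*d != -10) && (d < 12 ==> d != -9)))
Before skip: ((!(d < 3*b - 5)) ==> ((2*d < -6 <==> 4*d != -10) && (d < 12 ==> d != -9))) && (d < 3*b - 5 ==> ((!(b != 6)) && (2*d < -6 <==> 4*d != -10) && (d < 12 ==> d != -9)))
Before havoc v: ((!(d < 3*b - 5)) ==> ((2*d < -6 <==> 4*d != -10) && (d < 12 ==> d != -9))) && (d < 3*b - 5 ==> ((!(b != 6)) && (2*d < -6 <==> 4*d != -10) && (d < 12 ==> d != -9)))
Answer: WP = ((!(d < 3*b - 5)) ==> ((2*d < -6 <==> 4*d != -10) && (d < 12 ==> d != -9))) && (d < 3*b - 5 ==> ((!(b != 6)) && (2*d < -6 <==> 4*d != -10) && (d < 12 ==> d != -9)))


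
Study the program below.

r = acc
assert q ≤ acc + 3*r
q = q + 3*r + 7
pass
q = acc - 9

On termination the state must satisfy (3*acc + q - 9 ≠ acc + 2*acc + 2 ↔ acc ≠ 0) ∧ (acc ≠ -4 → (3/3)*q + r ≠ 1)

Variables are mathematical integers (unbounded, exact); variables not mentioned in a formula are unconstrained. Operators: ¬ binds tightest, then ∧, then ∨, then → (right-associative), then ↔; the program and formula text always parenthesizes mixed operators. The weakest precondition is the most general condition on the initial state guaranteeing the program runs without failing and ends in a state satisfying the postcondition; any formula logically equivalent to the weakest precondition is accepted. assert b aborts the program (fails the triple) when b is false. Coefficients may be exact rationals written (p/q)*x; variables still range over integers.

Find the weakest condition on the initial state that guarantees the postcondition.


Working backward. After the program, the postcondition (3*acc + q - 9 ≠ acc + 2*acc + 2 ↔ acc ≠ 0) ∧ (acc ≠ -4 → (3/3)*q + r ≠ 1) must hold; in canonical form it is (q ≠ 11 ↔ acc ≠ 0) ∧ (acc ≠ -4 → q + r ≠ 1).
Before q := acc - 9: (acc ≠ 20 ↔ acc ≠ 0) ∧ (acc ≠ -4 → acc + r ≠ 10)
Before skip: (acc ≠ 20 ↔ acc ≠ 0) ∧ (acc ≠ -4 → acc + r ≠ 10)
Before q := q + 3*r + 7: (acc ≠ 20 ↔ acc ≠ 0) ∧ (acc ≠ -4 → acc + r ≠ 10)
Before assert q ≤ acc + 3*r: q ≤ acc + 3*r ∧ (acc ≠ 20 ↔ acc ≠ 0) ∧ (acc ≠ -4 → acc + r ≠ 10)
Before r := acc: q ≤ 4*acc ∧ (acc ≠ 20 ↔ acc ≠ 0) ∧ (acc ≠ -4 → 2*acc ≠ 10)
Answer: WP = q ≤ 4*acc ∧ (acc ≠ 20 ↔ acc ≠ 0) ∧ (acc ≠ -4 → 2*acc ≠ 10)


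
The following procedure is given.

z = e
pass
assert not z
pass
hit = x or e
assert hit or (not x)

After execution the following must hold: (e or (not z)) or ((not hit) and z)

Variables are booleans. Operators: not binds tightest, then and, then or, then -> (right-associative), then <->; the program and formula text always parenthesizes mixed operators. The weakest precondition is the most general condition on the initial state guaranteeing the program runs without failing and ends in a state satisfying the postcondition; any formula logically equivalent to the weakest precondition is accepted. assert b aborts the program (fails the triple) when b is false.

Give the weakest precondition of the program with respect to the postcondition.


Working backward. After the program, the postcondition (e or (not z)) or ((not hit) and z) must hold; in canonical form it is e or (not z) or ((not hit) and z).
Before assert hit or (not x): (hit or (not x)) and (e or (not z) or ((not hit) and z))
Before hit := x or e: e or (not z) or ((not (x or e)) and z)
Before skip: e or (not z) or ((not (x or e)) and z)
Before assert not z: (not z) and (e or (not z) or ((not (x or e)) and z))
Before skip: (not z) and (e or (not z) or ((not (x or e)) and z))
Before z := e: not e
Answer: WP = not e


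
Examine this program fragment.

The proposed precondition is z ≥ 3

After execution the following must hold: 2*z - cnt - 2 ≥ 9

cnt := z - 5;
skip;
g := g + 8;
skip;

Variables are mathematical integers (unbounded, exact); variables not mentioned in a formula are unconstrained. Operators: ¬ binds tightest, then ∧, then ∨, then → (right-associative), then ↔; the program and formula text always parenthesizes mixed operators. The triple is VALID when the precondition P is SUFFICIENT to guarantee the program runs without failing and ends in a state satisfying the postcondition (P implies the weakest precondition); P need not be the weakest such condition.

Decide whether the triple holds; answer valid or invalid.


Working backward. After the program, the postcondition 2*z - cnt - 2 ≥ 9 must hold; in canonical form it is 2*z ≥ cnt + 11.
Before skip: 2*z ≥ cnt + 11
Before g := g + 8: 2*z ≥ cnt + 11
Before skip: 2*z ≥ cnt + 11
Before cnt := z - 5: z ≥ 6
The weakest precondition is z ≥ 6.
Check whether z ≥ 3 implies it.
Countermodel: at the initial state z = 3, the precondition holds but the weakest precondition fails.
Answer: invalid


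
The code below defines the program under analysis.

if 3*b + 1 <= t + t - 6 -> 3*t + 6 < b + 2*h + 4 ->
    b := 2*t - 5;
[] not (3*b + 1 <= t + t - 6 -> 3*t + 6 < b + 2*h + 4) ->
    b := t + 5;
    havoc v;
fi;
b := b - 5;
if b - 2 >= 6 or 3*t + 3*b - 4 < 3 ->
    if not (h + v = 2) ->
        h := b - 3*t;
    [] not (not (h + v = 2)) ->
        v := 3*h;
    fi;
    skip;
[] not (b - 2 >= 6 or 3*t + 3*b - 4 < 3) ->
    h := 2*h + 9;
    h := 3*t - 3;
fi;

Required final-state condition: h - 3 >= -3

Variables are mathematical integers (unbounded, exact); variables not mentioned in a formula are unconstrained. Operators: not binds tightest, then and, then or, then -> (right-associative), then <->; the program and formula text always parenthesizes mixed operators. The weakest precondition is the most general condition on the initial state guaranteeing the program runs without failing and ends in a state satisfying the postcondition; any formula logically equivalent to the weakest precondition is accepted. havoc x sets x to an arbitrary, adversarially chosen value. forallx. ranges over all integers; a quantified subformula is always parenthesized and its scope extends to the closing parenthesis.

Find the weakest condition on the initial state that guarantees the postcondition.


Working backward. After the program, the postcondition h - 3 >= -3 must hold; in canonical form it is h >= 0.
Then branch requires ((not (h + v = 2)) -> b >= 3*t) and (h + v = 2 -> h >= 0); else branch requires 3*t >= 3.
Before the if: ((b >= 8 or 3*b + 3*t < 7) -> (((not (h + v = 2)) -> b >= 3*t) and (h + v = 2 -> h >= 0))) and ((not (b >= 8 or 3*b + 3*t < 7)) -> 3*t >= 3)
Before b := b - 5: ((b >= 13 or 3*b + 3*t < 22) -> (((not (h + v = 2)) -> b >= 3*t + 5) and (h + v = 2 -> h >= 0))) and ((not (b >= 13 or 3*b + 3*t < 22)) -> 3*t >= 3)
Then branch requires ((2*t >= 18 or 9*t < 37) -> (((not (h + v = 2)) -> t <= -10) and (h + v = 2 -> h >= 0))) and ((not (2*t >= 18 or 9*t < 37)) -> 3*t >= 3); else branch requires forall v_1. (((t >= 8 or 6*t < 7) -> (((not (h + v_1 = 2)) -> 2*t <= 0) and (h + v_1 = 2 -> h >= 0))) and ((not (t >= 8 or 6*t < 7)) -> 3*t >= 3)).
Before the if: ((3*b <= 2*t - 7 -> 3*t < b + 2*h - 2) -> (((2*t >= 18 or 9*t < 37) -> (((not (h + v = 2)) -> t <= -10) and (h + v = 2 -> h >= 0))) and ((not (2*t >= 18 or 9*t < 37)) -> 3*t >= 3))) and ((not (3*b <= 2*t - 7 -> 3*t < b + 2*h - 2)) -> (forall v_1. (((t >= 8 or 6*t < 7) -> (((not (h + v_1 = 2)) -> 2*t <= 0) and (h + v_1 = 2 -> h >= 0))) and ((not (t >= 8 or 6*t < 7)) -> 3*t >= 3))))
Answer: WP = ((3*b <= 2*t - 7 -> 3*t < b + 2*h - 2) -> (((2*t >= 18 or 9*t < 37) -> (((not (h + v = 2)) -> t <= -10) and (h + v = 2 -> h >= 0))) and ((not (2*t >= 18 or 9*t < 37)) -> 3*t >= 3))) and ((not (3*b <= 2*t - 7 -> 3*t < b + 2*h - 2)) -> (forall v_1. (((t >= 8 or 6*t < 7) -> (((not (h + v_1 = 2)) -> 2*t <= 0) and (h + v_1 = 2 -> h >= 0))) and ((not (t >= 8 or 6*t < 7)) -> 3*t >= 3))))


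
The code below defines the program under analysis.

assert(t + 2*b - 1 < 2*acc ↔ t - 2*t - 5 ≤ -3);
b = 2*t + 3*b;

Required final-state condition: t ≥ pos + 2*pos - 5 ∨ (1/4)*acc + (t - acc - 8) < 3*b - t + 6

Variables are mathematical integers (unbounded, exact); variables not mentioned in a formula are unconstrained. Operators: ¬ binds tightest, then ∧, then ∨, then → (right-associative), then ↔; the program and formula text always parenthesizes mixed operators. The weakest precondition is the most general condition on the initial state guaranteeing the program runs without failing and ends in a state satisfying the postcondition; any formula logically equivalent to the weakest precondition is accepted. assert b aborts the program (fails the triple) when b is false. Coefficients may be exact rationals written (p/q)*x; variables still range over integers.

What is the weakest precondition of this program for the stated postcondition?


Working backward. After the program, the postcondition t ≥ pos + 2*pos - 5 ∨ (1/4)*acc + (t - acc - 8) < 3*b - t + 6 must hold; in canonical form it is t ≥ 3*pos - 5 ∨ 2*t < (3/4)*acc + 3*b + 14.
Before b := 2*t + 3*b: t ≥ 3*pos - 5 ∨ (3/4)*acc + 9*b + 4*t > -14
Before assert t + 2*b - 1 < 2*acc ↔ t - 2*t - 5 ≤ -3: (2*b + t < 2*acc + 1 ↔ t ≥ -2) ∧ (t ≥ 3*pos - 5 ∨ (3/4)*acc + 9*b + 4*t > -14)
Answer: WP = (2*b + t < 2*acc + 1 ↔ t ≥ -2) ∧ (t ≥ 3*pos - 5 ∨ (3/4)*acc + 9*b + 4*t > -14)


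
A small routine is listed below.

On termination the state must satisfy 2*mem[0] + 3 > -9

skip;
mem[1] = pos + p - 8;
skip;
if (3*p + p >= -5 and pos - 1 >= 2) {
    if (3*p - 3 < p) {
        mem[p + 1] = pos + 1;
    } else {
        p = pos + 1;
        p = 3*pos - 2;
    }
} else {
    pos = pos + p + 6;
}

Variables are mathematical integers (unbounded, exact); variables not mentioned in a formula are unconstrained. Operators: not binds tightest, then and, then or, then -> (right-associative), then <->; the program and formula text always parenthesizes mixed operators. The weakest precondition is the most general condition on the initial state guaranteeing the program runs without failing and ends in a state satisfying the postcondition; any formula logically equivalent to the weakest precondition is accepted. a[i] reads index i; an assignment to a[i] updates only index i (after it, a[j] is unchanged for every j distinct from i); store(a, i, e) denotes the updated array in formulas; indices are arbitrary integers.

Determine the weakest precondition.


Working backward. After the program, the postcondition 2*mem[0] + 3 > -9 must hold; in canonical form it is 2*mem[0] > -12.
Then branch requires (2*p < 3 -> 2*store(mem, p + 1, pos + 1)[0] > -12) and ((not (2*p < 3)) -> 2*mem[0] > -12); else branch requires 2*mem[0] > -12.
Before the if: ((4*p >= -5 and pos >= 3) -> ((2*p < 3 -> 2*store(mem, p + 1, pos + 1)[0] > -12) and ((not (2*p < 3)) -> 2*mem[0] > -12))) and ((not (4*p >= -5 and pos >= 3)) -> 2*mem[0] > -12)
Before skip: ((4*p >= -5 and pos >= 3) -> ((2*p < 3 -> 2*store(mem, p + 1, pos + 1)[0] > -12) and ((not (2*p < 3)) -> 2*mem[0] > -12))) and ((not (4*p >= -5 and pos >= 3)) -> 2*mem[0] > -12)
Before mem[1] := pos + p - 8: ((4*p >= -5 and pos >= 3) -> ((2*p < 3 -> 2*store(store(mem, 1, p + pos - 8), p + 1, pos + 1)[0] > -12) and ((not (2*p < 3)) -> 2*mem[0] > -12))) and ((not (4*p >= -5 and pos >= 3)) -> 2*mem[0] > -12)
Before skip: ((4*p >= -5 and pos >= 3) -> ((2*p < 3 -> 2*store(store(mem, 1, p + pos - 8), p + 1, pos + 1)[0] > -12) and ((not (2*p < 3)) -> 2*mem[0] > -12))) and ((not (4*p >= -5 and pos >= 3)) -> 2*mem[0] > -12)
Answer: WP = ((4*p >= -5 and pos >= 3) -> ((2*p < 3 -> 2*store(store(mem, 1, p + pos - 8), p + 1, pos + 1)[0] > -12) and ((not (2*p < 3)) -> 2*mem[0] > -12))) and ((not (4*p >= -5 and pos >= 3)) -> 2*mem[0] > -12)


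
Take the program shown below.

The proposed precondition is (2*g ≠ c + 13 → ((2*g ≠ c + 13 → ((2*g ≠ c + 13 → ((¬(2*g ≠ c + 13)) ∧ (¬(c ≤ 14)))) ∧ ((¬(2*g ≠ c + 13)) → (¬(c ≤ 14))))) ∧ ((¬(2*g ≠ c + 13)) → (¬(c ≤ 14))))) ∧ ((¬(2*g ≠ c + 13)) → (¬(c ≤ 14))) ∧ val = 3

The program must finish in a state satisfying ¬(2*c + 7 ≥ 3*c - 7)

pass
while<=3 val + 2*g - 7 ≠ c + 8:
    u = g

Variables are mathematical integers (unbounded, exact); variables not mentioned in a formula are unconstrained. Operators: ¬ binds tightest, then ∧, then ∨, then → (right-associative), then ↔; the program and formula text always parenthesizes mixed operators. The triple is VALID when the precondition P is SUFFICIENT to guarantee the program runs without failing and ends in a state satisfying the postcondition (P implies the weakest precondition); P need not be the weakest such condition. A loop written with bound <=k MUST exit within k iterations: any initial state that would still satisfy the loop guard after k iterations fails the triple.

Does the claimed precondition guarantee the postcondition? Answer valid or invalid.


Working backward. After the program, the postcondition ¬(2*c + 7 ≥ 3*c - 7) must hold; in canonical form it is ¬(c ≤ 14).
Before the loop (bound <=3), unroll the exhaustion recursion (WP_0 = exit-now case; WP_j = one more guarded iteration, up to j = 3):
  WP_0: (¬(2*g + val ≠ c + 15)) ∧ (¬(c ≤ 14))
  WP_1: (2*g + val ≠ c + 15 → ((¬(2*g + val ≠ c + 15)) ∧ (¬(c ≤ 14)))) ∧ ((¬(2*g + val ≠ c + 15)) → (¬(c ≤ 14)))
  WP_2: (2*g + val ≠ c + 15 → ((2*g + val ≠ c + 15 → ((¬(2*g + val ≠ c + 15)) ∧ (¬(c ≤ 14)))) ∧ ((¬(2*g + val ≠ c + 15)) → (¬(c ≤ 14))))) ∧ ((¬(2*g + val ≠ c + 15)) → (¬(c ≤ 14)))
  WP_3: (2*g + val ≠ c + 15 → ((2*g + val ≠ c + 15 → ((2*g + val ≠ c + 15 → ((¬(2*g + val ≠ c + 15)) ∧ (¬(c ≤ 14)))) ∧ ((¬(2*g + val ≠ c + 15)) → (¬(c ≤ 14))))) ∧ ((¬(2*g + val ≠ c + 15)) → (¬(c ≤ 14))))) ∧ ((¬(2*g + val ≠ c + 15)) → (¬(c ≤ 14)))
So before the loop: (2*g + val ≠ c + 15 → ((2*g + val ≠ c + 15 → ((2*g + val ≠ c + 15 → ((¬(2*g + val ≠ c + 15)) ∧ (¬(c ≤ 14)))) ∧ ((¬(2*g + val ≠ c + 15)) → (¬(c ≤ 14))))) ∧ ((¬(2*g + val ≠ c + 15)) → (¬(c ≤ 14))))) ∧ ((¬(2*g + val ≠ c + 15)) → (¬(c ≤ 14)))
Before skip: (2*g + val ≠ c + 15 → ((2*g + val ≠ c + 15 → ((2*g + val ≠ c + 15 → ((¬(2*g + val ≠ c + 15)) ∧ (¬(c ≤ 14)))) ∧ ((¬(2*g + val ≠ c + 15)) → (¬(c ≤ 14))))) ∧ ((¬(2*g + val ≠ c + 15)) → (¬(c ≤ 14))))) ∧ ((¬(2*g + val ≠ c + 15)) → (¬(c ≤ 14)))
The weakest precondition is (2*g + val ≠ c + 15 → ((2*g + val ≠ c + 15 → ((2*g + val ≠ c + 15 → ((¬(2*g + val ≠ c + 15)) ∧ (¬(c ≤ 14)))) ∧ ((¬(2*g + val ≠ c + 15)) → (¬(c ≤ 14))))) ∧ ((¬(2*g + val ≠ c + 15)) → (¬(c ≤ 14))))) ∧ ((¬(2*g + val ≠ c + 15)) → (¬(c ≤ 14))).
Check whether (2*g ≠ c + 13 → ((2*g ≠ c + 13 → ((2*g ≠ c + 13 → ((¬(2*g ≠ c + 13)) ∧ (¬(c ≤ 14)))) ∧ ((¬(2*g ≠ c + 13)) → (¬(c ≤ 14))))) ∧ ((¬(2*g ≠ c + 13)) → (¬(c ≤ 14))))) ∧ ((¬(2*g ≠ c + 13)) → (¬(c ≤ 14))) ∧ val = 3 implies it.
Countermodel: at the initial state c = 15, g = 14, val = 3, the precondition holds but the weakest precondition fails.
Answer: invalid


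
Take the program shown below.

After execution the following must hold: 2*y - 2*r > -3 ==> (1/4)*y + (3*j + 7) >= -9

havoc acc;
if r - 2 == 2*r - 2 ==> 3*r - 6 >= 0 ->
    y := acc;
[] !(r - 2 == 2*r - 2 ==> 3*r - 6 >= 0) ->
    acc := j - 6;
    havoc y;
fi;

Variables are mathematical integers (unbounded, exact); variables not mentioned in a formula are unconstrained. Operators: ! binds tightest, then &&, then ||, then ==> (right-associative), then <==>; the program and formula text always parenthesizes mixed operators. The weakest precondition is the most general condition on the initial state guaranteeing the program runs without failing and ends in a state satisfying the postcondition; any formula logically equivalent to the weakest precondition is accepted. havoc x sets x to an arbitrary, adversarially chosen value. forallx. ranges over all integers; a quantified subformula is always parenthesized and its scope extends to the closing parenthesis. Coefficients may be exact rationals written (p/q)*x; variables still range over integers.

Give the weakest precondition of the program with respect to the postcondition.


Working backward. After the program, the postcondition 2*y - 2*r > -3 ==> (1/4)*y + (3*j + 7) >= -9 must hold; in canonical form it is 2*y > 2*r - 3 ==> 3*j + (1/4)*y >= -16.
Then branch requires 2*acc > 2*r - 3 ==> (1/4)*acc + 3*j >= -16; else branch requires forall y_1. (2*y_1 > 2*r - 3 ==> 3*j + (1/4)*y_1 >= -16).
Before the if: ((r == 0 ==> 3*r >= 6) ==> (2*acc > 2*r - 3 ==> (1/4)*acc + 3*j >= -16)) && ((!(r == 0 ==> 3*r >= 6)) ==> (forall y_1. (2*y_1 > 2*r - 3 ==> 3*j + (1/4)*y_1 >= -16)))
Before havoc acc: forall acc_1. (((r == 0 ==> 3*r >= 6) ==> (2*acc_1 > 2*r - 3 ==> (1/4)*acc_1 + 3*j >= -16)) && ((!(r == 0 ==> 3*r >= 6)) ==> (forall y_1. (2*y_1 > 2*r - 3 ==> 3*j + (1/4)*y_1 >= -16))))
Answer: WP = forall acc_1. (((r == 0 ==> 3*r >= 6) ==> (2*acc_1 > 2*r - 3 ==> (1/4)*acc_1 + 3*j >= -16)) && ((!(r == 0 ==> 3*r >= 6)) ==> (forall y_1. (2*y_1 > 2*r - 3 ==> 3*j + (1/4)*y_1 >= -16))))


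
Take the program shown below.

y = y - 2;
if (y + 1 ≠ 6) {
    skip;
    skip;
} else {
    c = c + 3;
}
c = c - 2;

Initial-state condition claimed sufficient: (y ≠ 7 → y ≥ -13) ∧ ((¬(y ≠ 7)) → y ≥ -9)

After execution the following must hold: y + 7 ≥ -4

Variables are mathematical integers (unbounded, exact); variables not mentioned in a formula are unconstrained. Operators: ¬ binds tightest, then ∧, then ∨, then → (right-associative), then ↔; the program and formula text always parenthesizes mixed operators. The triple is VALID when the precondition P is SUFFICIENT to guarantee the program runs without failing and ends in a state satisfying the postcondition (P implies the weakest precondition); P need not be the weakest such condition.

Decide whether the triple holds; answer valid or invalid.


Working backward. After the program, the postcondition y + 7 ≥ -4 must hold; in canonical form it is y ≥ -11.
Before c := c - 2: y ≥ -11
Then branch requires y ≥ -11; else branch requires y ≥ -11.
Before the if: (y ≠ 5 → y ≥ -11) ∧ ((¬(y ≠ 5)) → y ≥ -11)
Before y := y - 2: (y ≠ 7 → y ≥ -9) ∧ ((¬(y ≠ 7)) → y ≥ -9)
The weakest precondition is (y ≠ 7 → y ≥ -9) ∧ ((¬(y ≠ 7)) → y ≥ -9).
Check whether (y ≠ 7 → y ≥ -13) ∧ ((¬(y ≠ 7)) → y ≥ -9) implies it.
Countermodel: at the initial state y = -13, the precondition holds but the weakest precondition fails.
Answer: invalid


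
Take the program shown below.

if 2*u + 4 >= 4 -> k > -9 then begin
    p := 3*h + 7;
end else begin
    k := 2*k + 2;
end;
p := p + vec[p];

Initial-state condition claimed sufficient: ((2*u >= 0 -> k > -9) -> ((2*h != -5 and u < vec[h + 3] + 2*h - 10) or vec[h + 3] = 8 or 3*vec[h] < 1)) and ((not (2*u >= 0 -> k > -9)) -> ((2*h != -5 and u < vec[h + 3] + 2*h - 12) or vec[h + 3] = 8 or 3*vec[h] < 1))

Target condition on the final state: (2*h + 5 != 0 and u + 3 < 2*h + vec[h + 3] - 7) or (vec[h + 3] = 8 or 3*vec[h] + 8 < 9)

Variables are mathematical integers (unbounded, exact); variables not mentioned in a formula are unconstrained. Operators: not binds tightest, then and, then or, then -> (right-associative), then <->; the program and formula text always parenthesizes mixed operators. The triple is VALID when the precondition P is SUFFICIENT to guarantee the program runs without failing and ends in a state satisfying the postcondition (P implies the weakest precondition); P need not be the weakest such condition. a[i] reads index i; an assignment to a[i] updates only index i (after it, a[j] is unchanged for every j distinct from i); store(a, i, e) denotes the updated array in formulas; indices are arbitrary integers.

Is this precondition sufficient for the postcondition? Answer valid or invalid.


Working backward. After the program, the postcondition (2*h + 5 != 0 and u + 3 < 2*h + vec[h + 3] - 7) or (vec[h + 3] = 8 or 3*vec[h] + 8 < 9) must hold; in canonical form it is (2*h != -5 and u < vec[h + 3] + 2*h - 10) or vec[h + 3] = 8 or 3*vec[h] < 1.
Before p := p + vec[p]: (2*h != -5 and u < vec[h + 3] + 2*h - 10) or vec[h + 3] = 8 or 3*vec[h] < 1
Then branch requires (2*h != -5 and u < vec[h + 3] + 2*h - 10) or vec[h + 3] = 8 or 3*vec[h] < 1; else branch requires (2*h != -5 and u < vec[h + 3] + 2*h - 10) or vec[h + 3] = 8 or 3*vec[h] < 1.
Before the if: ((2*u >= 0 -> k > -9) -> ((2*h != -5 and u < vec[h + 3] + 2*h - 10) or vec[h + 3] = 8 or 3*vec[h] < 1)) and ((not (2*u >= 0 -> k > -9)) -> ((2*h != -5 and u < vec[h + 3] + 2*h - 10) or vec[h + 3] = 8 or 3*vec[h] < 1))
The weakest precondition is ((2*u >= 0 -> k > -9) -> ((2*h != -5 and u < vec[h + 3] + 2*h - 10) or vec[h + 3] = 8 or 3*vec[h] < 1)) and ((not (2*u >= 0 -> k > -9)) -> ((2*h != -5 and u < vec[h + 3] + 2*h - 10) or vec[h + 3] = 8 or 3*vec[h] < 1)).
Check whether ((2*u >= 0 -> k > -9) -> ((2*h != -5 and u < vec[h + 3] + 2*h - 10) or vec[h + 3] = 8 or 3*vec[h] < 1)) and ((not (2*u >= 0 -> k > -9)) -> ((2*h != -5 and u < vec[h + 3] + 2*h - 12) or vec[h + 3] = 8 or 3*vec[h] < 1)) implies it.
Every state satisfying the precondition satisfies the weakest precondition: the implication holds.
Answer: valid
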